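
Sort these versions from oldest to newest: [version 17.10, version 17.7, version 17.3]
[version 17.3, version 17.7, version 17.10]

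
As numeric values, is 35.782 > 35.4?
True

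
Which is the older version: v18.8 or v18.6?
v18.6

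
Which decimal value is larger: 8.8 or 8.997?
8.997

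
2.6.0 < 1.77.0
False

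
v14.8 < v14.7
False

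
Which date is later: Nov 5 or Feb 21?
Nov 5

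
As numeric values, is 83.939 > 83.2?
True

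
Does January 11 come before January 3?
No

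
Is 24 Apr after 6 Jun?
No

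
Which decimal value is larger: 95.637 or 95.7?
95.7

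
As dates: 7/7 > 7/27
False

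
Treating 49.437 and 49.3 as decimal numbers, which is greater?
49.437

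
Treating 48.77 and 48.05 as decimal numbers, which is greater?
48.77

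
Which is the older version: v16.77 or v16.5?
v16.5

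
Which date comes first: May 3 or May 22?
May 3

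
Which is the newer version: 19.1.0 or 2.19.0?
19.1.0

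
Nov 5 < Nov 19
True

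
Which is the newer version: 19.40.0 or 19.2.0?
19.40.0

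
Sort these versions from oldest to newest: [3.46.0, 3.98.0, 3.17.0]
[3.17.0, 3.46.0, 3.98.0]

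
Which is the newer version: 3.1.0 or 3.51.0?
3.51.0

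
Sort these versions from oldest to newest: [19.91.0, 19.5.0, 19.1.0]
[19.1.0, 19.5.0, 19.91.0]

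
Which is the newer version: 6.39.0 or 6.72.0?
6.72.0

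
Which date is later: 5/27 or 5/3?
5/27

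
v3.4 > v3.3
True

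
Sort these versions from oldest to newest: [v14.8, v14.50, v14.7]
[v14.7, v14.8, v14.50]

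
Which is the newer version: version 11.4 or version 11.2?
version 11.4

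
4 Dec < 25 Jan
False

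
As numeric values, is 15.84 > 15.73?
True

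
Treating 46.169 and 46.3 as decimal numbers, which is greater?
46.3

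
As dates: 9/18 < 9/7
False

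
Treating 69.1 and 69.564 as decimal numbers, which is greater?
69.564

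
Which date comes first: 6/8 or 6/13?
6/8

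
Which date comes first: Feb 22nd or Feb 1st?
Feb 1st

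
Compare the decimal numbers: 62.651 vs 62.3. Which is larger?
62.651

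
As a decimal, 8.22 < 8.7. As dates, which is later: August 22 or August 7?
August 22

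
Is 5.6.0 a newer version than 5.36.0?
No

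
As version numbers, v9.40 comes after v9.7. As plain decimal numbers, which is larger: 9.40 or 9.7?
9.7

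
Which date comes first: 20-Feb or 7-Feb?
7-Feb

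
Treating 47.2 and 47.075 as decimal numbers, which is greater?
47.2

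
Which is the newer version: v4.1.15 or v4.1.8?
v4.1.15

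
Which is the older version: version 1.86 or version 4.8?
version 1.86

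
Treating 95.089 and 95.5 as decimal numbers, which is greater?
95.5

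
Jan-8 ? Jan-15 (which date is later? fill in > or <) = <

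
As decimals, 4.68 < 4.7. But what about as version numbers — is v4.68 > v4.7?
True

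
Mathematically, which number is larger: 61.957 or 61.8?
61.957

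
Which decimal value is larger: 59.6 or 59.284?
59.6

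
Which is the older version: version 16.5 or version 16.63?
version 16.5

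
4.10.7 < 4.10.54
True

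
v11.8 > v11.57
False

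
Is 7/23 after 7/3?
Yes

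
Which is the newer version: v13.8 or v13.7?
v13.8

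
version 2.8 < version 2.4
False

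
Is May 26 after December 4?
No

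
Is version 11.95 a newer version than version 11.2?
Yes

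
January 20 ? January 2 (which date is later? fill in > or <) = >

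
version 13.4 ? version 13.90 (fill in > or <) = <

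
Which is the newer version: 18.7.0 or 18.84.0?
18.84.0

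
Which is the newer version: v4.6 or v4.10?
v4.10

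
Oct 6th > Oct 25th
False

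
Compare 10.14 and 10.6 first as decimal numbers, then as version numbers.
As decimals: 10.14 < 10.6. As versions: v10.14 > v10.6 (minor version 14 > 6).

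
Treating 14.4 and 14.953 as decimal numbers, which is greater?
14.953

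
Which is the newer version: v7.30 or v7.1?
v7.30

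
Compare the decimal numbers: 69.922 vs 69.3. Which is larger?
69.922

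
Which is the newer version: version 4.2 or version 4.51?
version 4.51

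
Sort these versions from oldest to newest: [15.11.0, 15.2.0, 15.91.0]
[15.2.0, 15.11.0, 15.91.0]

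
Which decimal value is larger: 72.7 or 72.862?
72.862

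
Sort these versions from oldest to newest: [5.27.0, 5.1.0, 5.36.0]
[5.1.0, 5.27.0, 5.36.0]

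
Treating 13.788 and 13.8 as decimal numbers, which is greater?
13.8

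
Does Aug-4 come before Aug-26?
Yes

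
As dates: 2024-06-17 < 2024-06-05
False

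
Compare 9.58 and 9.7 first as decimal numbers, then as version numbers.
As decimals: 9.58 < 9.7. As versions: v9.58 > v9.7 (minor version 58 > 7).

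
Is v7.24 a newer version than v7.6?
Yes. Version numbers are compared segment by segment as integers, not as decimals: minor version 24 > 6, so v7.24 > v7.6 (even though the decimal 7.24 < 7.6).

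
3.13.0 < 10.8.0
True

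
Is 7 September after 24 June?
Yes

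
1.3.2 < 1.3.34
True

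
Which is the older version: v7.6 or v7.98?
v7.6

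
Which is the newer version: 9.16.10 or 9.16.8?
9.16.10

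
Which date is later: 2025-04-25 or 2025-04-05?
2025-04-25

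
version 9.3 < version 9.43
True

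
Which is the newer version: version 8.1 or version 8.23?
version 8.23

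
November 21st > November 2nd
True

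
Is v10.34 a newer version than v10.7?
Yes. Version numbers are compared segment by segment as integers, not as decimals: minor version 34 > 7, so v10.34 > v10.7 (even though the decimal 10.34 < 10.7).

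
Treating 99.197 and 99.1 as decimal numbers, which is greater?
99.197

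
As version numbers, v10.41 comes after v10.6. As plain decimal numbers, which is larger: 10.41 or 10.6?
10.6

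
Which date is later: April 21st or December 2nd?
December 2nd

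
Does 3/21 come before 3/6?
No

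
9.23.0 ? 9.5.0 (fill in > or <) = >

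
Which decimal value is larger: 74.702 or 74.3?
74.702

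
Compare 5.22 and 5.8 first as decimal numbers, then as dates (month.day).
As decimals: 5.22 < 5.8. As dates: 5/22 is later than 5/8 (day 22 > day 8).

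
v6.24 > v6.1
True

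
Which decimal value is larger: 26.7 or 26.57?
26.7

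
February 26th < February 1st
False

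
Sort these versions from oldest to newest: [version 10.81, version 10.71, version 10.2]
[version 10.2, version 10.71, version 10.81]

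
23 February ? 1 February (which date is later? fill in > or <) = >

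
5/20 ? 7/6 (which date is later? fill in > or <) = <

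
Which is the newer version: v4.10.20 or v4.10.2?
v4.10.20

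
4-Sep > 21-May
True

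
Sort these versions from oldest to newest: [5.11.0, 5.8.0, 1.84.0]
[1.84.0, 5.8.0, 5.11.0]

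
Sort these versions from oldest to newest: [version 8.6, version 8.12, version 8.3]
[version 8.3, version 8.6, version 8.12]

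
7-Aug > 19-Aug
False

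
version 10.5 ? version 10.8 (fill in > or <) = <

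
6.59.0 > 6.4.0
True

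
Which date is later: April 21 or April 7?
April 21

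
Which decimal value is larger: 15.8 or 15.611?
15.8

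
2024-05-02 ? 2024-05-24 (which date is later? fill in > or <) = <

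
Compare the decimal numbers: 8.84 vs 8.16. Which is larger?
8.84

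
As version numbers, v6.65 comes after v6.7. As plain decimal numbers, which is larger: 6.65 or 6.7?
6.7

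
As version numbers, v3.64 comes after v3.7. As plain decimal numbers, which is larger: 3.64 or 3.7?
3.7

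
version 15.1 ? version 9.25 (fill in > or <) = >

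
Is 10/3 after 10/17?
No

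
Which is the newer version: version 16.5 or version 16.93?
version 16.93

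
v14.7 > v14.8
False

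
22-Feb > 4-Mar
False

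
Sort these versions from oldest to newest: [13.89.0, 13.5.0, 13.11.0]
[13.5.0, 13.11.0, 13.89.0]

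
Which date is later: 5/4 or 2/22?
5/4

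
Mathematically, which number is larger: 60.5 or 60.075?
60.5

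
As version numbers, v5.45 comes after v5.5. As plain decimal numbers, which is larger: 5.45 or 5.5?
5.5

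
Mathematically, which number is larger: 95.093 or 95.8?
95.8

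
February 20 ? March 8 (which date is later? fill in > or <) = <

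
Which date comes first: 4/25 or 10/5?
4/25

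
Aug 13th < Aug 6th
False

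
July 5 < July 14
True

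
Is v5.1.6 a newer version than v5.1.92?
No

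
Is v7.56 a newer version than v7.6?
Yes. Version numbers are compared segment by segment as integers, not as decimals: minor version 56 > 6, so v7.56 > v7.6 (even though the decimal 7.56 < 7.6).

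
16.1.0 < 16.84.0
True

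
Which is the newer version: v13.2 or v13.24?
v13.24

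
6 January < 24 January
True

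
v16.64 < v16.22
False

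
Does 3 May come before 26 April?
No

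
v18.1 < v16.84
False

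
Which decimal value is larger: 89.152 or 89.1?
89.152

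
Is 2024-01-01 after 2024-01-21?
No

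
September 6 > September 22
False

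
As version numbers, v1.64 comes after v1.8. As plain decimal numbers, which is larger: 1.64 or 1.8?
1.8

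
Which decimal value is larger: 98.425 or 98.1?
98.425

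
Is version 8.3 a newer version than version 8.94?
No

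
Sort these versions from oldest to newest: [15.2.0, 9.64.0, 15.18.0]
[9.64.0, 15.2.0, 15.18.0]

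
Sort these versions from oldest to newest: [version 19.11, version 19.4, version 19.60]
[version 19.4, version 19.11, version 19.60]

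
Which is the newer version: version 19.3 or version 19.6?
version 19.6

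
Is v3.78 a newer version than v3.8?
Yes. Version numbers are compared segment by segment as integers, not as decimals: minor version 78 > 8, so v3.78 > v3.8 (even though the decimal 3.78 < 3.8).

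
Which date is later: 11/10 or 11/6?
11/10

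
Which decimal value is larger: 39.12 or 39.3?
39.3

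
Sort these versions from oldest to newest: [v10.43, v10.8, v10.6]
[v10.6, v10.8, v10.43]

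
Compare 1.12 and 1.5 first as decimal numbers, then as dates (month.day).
As decimals: 1.12 < 1.5. As dates: 1/12 is later than 1/5 (day 12 > day 5).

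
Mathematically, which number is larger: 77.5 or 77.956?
77.956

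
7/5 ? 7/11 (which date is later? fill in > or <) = <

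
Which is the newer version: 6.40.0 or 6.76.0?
6.76.0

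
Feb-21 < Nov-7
True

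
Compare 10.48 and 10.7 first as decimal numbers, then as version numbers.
As decimals: 10.48 < 10.7. As versions: v10.48 > v10.7 (minor version 48 > 7).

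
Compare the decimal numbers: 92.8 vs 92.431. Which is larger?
92.8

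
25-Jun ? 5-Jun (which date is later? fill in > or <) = >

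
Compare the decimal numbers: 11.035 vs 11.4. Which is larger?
11.4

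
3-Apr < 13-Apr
True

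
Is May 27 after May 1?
Yes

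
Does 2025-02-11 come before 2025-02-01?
No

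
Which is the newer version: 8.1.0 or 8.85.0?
8.85.0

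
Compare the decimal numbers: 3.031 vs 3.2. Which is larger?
3.2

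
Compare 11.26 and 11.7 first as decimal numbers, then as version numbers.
As decimals: 11.26 < 11.7. As versions: v11.26 > v11.7 (minor version 26 > 7).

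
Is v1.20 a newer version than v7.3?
No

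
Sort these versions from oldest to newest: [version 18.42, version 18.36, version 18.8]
[version 18.8, version 18.36, version 18.42]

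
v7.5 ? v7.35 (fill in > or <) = <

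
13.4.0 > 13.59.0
False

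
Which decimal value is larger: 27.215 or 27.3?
27.3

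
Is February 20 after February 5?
Yes. Day 20 comes after day 5 in February — this is a date comparison, not a decimal one (the decimal 2.20 would be smaller than 2.5).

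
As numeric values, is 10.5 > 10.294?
True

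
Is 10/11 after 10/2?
Yes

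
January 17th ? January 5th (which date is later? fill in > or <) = >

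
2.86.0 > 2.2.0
True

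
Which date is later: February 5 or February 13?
February 13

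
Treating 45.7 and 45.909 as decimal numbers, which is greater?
45.909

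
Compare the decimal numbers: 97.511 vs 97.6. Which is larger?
97.6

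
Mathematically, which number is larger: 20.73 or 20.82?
20.82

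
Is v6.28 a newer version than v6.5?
Yes. Version numbers are compared segment by segment as integers, not as decimals: minor version 28 > 5, so v6.28 > v6.5 (even though the decimal 6.28 < 6.5).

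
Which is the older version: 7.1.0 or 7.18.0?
7.1.0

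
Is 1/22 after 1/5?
Yes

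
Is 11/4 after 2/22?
Yes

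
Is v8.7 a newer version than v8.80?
No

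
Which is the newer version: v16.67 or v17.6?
v17.6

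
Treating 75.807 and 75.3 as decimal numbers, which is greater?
75.807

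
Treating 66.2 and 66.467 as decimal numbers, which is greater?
66.467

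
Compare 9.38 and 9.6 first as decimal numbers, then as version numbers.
As decimals: 9.38 < 9.6. As versions: v9.38 > v9.6 (minor version 38 > 6).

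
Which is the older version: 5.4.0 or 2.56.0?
2.56.0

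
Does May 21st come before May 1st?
No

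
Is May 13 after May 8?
Yes. Day 13 comes after day 8 in May — this is a date comparison, not a decimal one (the decimal 5.13 would be smaller than 5.8).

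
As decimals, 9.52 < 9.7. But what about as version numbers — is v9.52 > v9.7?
True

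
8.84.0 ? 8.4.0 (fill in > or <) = >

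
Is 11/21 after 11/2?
Yes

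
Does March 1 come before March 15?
Yes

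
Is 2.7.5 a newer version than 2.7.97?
No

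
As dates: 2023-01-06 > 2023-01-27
False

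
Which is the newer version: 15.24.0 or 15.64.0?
15.64.0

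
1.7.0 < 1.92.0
True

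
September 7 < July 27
False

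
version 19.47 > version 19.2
True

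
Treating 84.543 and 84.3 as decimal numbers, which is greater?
84.543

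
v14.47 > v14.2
True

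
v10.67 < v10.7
False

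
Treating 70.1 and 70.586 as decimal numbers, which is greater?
70.586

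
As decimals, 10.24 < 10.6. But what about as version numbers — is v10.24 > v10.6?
True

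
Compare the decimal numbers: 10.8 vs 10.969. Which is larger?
10.969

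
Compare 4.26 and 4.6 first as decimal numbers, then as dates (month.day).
As decimals: 4.26 < 4.6. As dates: 4/26 is later than 4/6 (day 26 > day 6).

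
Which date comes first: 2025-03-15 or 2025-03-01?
2025-03-01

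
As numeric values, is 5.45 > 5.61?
False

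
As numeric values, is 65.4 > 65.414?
False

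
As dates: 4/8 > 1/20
True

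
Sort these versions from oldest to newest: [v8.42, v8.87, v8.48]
[v8.42, v8.48, v8.87]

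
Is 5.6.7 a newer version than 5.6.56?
No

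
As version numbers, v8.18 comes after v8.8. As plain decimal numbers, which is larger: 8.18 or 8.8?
8.8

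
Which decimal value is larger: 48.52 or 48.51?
48.52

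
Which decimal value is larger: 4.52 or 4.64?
4.64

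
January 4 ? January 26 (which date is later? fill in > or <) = <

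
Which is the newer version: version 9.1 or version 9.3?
version 9.3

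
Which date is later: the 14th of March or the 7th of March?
the 14th of March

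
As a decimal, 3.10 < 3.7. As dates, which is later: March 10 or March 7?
March 10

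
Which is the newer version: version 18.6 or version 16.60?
version 18.6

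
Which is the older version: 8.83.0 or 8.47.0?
8.47.0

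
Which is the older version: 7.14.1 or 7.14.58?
7.14.1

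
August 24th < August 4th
False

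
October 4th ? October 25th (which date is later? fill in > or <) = <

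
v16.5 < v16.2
False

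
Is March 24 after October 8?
No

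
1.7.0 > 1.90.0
False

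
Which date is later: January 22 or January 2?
January 22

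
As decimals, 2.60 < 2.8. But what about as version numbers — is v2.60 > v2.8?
True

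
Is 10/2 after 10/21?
No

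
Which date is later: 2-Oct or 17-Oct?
17-Oct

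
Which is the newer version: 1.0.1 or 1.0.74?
1.0.74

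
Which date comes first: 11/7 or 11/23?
11/7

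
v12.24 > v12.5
True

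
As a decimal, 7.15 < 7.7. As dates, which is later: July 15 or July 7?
July 15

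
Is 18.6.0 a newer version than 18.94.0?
No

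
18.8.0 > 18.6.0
True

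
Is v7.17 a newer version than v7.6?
Yes. Version numbers are compared segment by segment as integers, not as decimals: minor version 17 > 6, so v7.17 > v7.6 (even though the decimal 7.17 < 7.6).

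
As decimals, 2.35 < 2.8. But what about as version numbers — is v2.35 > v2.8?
True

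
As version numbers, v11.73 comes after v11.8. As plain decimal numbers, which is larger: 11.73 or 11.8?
11.8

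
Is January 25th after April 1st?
No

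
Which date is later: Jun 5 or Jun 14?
Jun 14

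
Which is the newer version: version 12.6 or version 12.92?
version 12.92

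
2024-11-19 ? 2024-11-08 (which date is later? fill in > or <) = >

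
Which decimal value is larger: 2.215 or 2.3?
2.3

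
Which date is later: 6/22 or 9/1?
9/1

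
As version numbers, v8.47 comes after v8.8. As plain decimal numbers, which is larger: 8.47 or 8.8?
8.8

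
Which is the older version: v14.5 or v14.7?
v14.5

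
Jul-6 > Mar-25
True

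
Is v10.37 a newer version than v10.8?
Yes. Version numbers are compared segment by segment as integers, not as decimals: minor version 37 > 8, so v10.37 > v10.8 (even though the decimal 10.37 < 10.8).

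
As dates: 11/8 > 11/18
False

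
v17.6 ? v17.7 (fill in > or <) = <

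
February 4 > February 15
False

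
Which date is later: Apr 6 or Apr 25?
Apr 25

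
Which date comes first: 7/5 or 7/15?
7/5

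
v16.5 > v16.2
True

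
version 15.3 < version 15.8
True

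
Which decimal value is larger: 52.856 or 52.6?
52.856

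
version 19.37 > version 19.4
True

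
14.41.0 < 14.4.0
False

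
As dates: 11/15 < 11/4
False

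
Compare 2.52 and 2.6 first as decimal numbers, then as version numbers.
As decimals: 2.52 < 2.6. As versions: v2.52 > v2.6 (minor version 52 > 6).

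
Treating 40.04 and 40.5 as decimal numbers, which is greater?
40.5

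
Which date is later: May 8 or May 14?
May 14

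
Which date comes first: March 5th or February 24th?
February 24th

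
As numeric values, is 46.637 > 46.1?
True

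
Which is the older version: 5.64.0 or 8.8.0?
5.64.0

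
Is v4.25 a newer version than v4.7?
Yes. Version numbers are compared segment by segment as integers, not as decimals: minor version 25 > 7, so v4.25 > v4.7 (even though the decimal 4.25 < 4.7).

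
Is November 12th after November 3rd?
Yes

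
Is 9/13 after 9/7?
Yes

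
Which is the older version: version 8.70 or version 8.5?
version 8.5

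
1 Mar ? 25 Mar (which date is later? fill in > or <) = <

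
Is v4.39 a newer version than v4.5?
Yes. Version numbers are compared segment by segment as integers, not as decimals: minor version 39 > 5, so v4.39 > v4.5 (even though the decimal 4.39 < 4.5).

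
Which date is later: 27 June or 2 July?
2 July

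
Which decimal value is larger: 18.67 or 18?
18.67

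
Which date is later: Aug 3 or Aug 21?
Aug 21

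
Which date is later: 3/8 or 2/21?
3/8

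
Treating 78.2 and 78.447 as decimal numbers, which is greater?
78.447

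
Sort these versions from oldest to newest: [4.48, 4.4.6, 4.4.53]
[4.4.6, 4.4.53, 4.48]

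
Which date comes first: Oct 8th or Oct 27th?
Oct 8th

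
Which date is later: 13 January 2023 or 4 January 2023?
13 January 2023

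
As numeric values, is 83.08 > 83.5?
False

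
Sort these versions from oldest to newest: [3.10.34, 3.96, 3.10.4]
[3.10.4, 3.10.34, 3.96]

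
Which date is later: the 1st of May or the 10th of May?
the 10th of May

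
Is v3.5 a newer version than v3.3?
Yes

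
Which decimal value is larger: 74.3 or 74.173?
74.3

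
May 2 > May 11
False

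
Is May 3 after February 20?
Yes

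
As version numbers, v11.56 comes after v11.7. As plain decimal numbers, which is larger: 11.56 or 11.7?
11.7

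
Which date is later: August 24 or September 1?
September 1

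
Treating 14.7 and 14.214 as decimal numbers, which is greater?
14.7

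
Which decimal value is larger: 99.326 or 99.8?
99.8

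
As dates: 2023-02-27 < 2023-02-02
False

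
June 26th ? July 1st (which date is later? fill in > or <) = <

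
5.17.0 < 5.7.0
False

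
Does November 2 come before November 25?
Yes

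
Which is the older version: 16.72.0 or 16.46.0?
16.46.0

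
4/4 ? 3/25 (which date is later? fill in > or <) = >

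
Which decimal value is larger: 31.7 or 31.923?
31.923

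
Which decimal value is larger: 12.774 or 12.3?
12.774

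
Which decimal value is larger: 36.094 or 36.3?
36.3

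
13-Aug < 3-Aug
False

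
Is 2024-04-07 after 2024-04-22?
No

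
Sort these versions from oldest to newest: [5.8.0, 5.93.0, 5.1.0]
[5.1.0, 5.8.0, 5.93.0]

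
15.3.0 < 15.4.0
True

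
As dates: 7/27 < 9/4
True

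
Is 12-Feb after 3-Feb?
Yes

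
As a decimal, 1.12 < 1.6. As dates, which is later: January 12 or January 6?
January 12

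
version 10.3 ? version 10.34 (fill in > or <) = <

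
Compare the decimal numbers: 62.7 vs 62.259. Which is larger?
62.7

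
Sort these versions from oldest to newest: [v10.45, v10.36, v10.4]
[v10.4, v10.36, v10.45]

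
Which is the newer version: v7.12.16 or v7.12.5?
v7.12.16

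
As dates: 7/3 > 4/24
True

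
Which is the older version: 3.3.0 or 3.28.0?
3.3.0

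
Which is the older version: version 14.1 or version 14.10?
version 14.1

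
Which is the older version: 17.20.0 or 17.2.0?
17.2.0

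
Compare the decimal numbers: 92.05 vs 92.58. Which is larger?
92.58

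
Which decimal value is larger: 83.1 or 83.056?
83.1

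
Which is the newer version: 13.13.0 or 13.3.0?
13.13.0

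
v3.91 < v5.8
True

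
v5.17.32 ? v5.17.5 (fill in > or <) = >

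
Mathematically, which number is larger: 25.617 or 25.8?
25.8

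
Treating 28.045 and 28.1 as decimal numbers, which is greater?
28.1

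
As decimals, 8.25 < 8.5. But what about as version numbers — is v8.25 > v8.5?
True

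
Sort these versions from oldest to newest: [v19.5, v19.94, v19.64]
[v19.5, v19.64, v19.94]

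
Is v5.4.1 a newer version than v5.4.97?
No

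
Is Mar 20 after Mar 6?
Yes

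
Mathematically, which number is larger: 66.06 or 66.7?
66.7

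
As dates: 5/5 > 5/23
False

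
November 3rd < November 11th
True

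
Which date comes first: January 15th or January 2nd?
January 2nd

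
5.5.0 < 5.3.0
False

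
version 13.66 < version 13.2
False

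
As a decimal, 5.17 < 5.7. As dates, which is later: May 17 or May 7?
May 17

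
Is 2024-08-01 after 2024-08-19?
No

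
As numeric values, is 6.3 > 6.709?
False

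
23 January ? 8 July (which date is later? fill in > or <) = <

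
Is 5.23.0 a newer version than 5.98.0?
No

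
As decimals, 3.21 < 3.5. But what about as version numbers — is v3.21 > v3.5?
True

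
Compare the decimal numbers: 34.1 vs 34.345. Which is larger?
34.345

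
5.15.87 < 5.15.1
False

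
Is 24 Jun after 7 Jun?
Yes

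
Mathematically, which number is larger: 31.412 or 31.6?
31.6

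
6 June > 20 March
True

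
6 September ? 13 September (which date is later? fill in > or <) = <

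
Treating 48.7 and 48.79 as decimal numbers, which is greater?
48.79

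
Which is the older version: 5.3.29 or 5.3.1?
5.3.1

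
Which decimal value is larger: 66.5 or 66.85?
66.85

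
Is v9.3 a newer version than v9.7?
No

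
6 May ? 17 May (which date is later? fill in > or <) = <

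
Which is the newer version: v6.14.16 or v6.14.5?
v6.14.16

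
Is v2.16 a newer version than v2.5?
Yes. Version numbers are compared segment by segment as integers, not as decimals: minor version 16 > 5, so v2.16 > v2.5 (even though the decimal 2.16 < 2.5).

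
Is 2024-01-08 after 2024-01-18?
No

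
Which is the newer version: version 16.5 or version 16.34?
version 16.34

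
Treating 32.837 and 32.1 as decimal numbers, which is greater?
32.837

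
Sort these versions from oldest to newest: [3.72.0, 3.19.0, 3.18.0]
[3.18.0, 3.19.0, 3.72.0]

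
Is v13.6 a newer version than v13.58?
No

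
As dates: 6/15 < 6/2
False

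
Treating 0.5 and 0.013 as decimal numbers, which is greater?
0.5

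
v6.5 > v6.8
False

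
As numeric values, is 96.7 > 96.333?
True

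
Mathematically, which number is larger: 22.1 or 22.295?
22.295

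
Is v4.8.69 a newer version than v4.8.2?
Yes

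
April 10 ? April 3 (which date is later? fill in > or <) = >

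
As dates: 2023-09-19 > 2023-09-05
True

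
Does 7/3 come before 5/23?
No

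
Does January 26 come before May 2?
Yes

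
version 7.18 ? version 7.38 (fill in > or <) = <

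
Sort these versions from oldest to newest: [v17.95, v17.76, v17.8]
[v17.8, v17.76, v17.95]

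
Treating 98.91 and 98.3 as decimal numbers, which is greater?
98.91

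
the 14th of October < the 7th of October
False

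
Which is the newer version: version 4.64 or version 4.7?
version 4.64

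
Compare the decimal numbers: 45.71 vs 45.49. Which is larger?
45.71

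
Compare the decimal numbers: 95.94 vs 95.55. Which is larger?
95.94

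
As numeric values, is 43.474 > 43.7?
False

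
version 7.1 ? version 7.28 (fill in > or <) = <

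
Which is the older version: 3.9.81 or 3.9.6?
3.9.6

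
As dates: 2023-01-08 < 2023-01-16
True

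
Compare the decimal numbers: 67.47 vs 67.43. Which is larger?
67.47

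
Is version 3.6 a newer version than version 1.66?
Yes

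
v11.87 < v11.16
False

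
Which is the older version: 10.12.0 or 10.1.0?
10.1.0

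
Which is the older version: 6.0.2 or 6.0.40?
6.0.2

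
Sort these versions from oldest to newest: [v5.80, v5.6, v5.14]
[v5.6, v5.14, v5.80]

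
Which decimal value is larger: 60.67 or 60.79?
60.79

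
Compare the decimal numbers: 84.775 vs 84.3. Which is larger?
84.775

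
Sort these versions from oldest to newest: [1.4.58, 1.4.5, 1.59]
[1.4.5, 1.4.58, 1.59]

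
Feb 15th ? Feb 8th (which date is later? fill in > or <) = >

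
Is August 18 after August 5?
Yes. Day 18 comes after day 5 in August — this is a date comparison, not a decimal one (the decimal 8.18 would be smaller than 8.5).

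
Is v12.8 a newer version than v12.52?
No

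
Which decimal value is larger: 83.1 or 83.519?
83.519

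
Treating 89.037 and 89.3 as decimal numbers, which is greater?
89.3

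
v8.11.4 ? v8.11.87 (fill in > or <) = <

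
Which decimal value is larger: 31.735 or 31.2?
31.735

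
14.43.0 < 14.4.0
False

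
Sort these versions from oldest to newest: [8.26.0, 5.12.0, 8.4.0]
[5.12.0, 8.4.0, 8.26.0]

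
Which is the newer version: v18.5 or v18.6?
v18.6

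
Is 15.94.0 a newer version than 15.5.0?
Yes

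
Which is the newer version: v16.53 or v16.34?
v16.53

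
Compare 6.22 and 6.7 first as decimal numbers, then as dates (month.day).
As decimals: 6.22 < 6.7. As dates: 6/22 is later than 6/7 (day 22 > day 7).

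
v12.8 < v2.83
False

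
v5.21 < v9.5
True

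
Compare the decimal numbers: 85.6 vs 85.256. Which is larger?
85.6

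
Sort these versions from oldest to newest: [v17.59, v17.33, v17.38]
[v17.33, v17.38, v17.59]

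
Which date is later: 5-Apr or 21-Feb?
5-Apr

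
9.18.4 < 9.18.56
True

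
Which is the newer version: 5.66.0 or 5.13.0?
5.66.0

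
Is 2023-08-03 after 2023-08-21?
No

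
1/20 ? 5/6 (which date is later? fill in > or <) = <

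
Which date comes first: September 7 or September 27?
September 7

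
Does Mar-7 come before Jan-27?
No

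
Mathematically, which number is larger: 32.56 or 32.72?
32.72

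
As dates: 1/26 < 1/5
False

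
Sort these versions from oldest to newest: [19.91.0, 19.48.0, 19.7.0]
[19.7.0, 19.48.0, 19.91.0]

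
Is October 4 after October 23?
No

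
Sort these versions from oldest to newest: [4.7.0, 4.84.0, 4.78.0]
[4.7.0, 4.78.0, 4.84.0]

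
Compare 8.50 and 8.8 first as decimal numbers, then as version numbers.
As decimals: 8.50 < 8.8. As versions: v8.50 > v8.8 (minor version 50 > 8).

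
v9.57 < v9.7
False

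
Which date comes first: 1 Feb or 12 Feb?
1 Feb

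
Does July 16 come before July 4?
No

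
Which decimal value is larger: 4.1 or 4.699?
4.699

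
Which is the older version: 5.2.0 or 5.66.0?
5.2.0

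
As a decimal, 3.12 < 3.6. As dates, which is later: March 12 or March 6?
March 12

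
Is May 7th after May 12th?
No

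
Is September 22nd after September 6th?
Yes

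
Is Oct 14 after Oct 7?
Yes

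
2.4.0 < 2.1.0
False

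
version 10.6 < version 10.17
True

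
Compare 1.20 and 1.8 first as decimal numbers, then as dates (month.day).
As decimals: 1.20 < 1.8. As dates: 1/20 is later than 1/8 (day 20 > day 8).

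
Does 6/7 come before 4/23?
No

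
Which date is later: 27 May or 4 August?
4 August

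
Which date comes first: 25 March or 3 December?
25 March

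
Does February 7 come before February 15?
Yes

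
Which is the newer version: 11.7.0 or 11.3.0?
11.7.0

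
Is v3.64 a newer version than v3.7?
Yes. Version numbers are compared segment by segment as integers, not as decimals: minor version 64 > 7, so v3.64 > v3.7 (even though the decimal 3.64 < 3.7).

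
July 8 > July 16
False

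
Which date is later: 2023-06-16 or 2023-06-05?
2023-06-16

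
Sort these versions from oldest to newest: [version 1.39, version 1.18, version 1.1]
[version 1.1, version 1.18, version 1.39]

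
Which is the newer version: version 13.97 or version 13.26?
version 13.97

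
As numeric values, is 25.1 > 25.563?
False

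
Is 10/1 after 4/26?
Yes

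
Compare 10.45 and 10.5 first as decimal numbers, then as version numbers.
As decimals: 10.45 < 10.5. As versions: v10.45 > v10.5 (minor version 45 > 5).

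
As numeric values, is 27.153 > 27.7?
False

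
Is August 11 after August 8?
Yes. Day 11 comes after day 8 in August — this is a date comparison, not a decimal one (the decimal 8.11 would be smaller than 8.8).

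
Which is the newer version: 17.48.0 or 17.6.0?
17.48.0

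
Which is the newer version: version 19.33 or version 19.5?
version 19.33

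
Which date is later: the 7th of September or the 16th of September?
the 16th of September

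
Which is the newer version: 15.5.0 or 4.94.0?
15.5.0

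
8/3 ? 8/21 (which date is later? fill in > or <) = <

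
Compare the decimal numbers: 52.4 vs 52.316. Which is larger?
52.4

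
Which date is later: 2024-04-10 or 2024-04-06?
2024-04-10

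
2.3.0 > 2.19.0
False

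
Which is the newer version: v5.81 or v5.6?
v5.81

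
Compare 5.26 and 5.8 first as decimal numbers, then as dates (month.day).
As decimals: 5.26 < 5.8. As dates: 5/26 is later than 5/8 (day 26 > day 8).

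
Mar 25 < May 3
True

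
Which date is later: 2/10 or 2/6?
2/10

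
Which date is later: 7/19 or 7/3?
7/19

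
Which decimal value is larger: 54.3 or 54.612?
54.612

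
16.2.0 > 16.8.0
False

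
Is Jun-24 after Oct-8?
No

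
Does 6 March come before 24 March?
Yes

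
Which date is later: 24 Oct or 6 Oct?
24 Oct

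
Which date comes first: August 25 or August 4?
August 4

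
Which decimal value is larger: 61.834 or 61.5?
61.834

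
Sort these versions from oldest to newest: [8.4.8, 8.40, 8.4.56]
[8.4.8, 8.4.56, 8.40]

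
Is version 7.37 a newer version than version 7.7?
Yes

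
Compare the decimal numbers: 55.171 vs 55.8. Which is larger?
55.8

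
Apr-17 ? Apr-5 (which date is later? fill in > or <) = >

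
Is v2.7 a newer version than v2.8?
No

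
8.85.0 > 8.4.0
True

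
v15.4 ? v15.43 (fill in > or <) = <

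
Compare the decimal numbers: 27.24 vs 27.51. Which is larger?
27.51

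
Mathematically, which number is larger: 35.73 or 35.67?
35.73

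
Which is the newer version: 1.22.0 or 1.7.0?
1.22.0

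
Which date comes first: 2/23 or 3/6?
2/23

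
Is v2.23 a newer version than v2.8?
Yes. Version numbers are compared segment by segment as integers, not as decimals: minor version 23 > 8, so v2.23 > v2.8 (even though the decimal 2.23 < 2.8).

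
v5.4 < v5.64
True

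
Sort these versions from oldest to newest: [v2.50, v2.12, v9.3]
[v2.12, v2.50, v9.3]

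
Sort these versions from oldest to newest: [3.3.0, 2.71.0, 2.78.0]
[2.71.0, 2.78.0, 3.3.0]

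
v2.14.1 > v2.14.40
False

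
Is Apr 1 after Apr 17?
No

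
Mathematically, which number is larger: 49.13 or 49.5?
49.5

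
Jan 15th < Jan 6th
False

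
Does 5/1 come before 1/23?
No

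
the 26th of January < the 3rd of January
False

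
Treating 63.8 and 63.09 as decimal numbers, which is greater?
63.8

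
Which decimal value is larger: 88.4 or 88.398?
88.4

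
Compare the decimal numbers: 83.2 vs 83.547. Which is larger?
83.547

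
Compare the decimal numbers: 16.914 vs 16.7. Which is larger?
16.914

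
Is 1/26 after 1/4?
Yes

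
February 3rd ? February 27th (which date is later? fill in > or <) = <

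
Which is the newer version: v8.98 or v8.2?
v8.98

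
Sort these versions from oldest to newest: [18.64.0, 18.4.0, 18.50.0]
[18.4.0, 18.50.0, 18.64.0]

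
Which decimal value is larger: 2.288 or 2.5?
2.5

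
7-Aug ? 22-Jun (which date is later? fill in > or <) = >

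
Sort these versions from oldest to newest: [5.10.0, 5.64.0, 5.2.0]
[5.2.0, 5.10.0, 5.64.0]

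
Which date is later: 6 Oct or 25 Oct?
25 Oct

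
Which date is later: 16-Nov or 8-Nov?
16-Nov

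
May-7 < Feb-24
False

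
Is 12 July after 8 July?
Yes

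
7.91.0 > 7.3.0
True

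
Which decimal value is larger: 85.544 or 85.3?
85.544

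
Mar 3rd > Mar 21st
False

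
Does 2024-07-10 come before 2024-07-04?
No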